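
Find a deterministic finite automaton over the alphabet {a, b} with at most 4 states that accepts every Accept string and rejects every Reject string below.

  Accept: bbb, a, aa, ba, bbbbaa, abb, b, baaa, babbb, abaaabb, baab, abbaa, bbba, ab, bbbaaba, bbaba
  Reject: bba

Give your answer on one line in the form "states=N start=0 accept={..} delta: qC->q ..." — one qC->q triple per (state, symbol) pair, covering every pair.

State merging on the prefix tree: take the shortest (then alphabetical) example prefix whose next move is undefined and point that move at state 0, else 1, else 2, ...; a target is out if some Accept/Reject pair would then sit in one state with the same input left (inseparable). If every existing state is out, open a new one.
a: 0a undefined. 0a->0: ok.
b: 0b undefined. 0b->0: no, bbb/bba meet in 0. Open state 1: 0b->1.
ba: 1a undefined. 1a->0: ok.
bb: 1b undefined. 1b->0: no, a/bba meet in 0. 1b->1: no, a/bba meet in 0. Open state 2: 1b->2.
bba: 2a undefined. 2a->0: no, a/bba meet in 0. 2a->1: no, b/bba meet in 1. 2a->2: no, abb/bba meet in 2. Open state 3: 2a->3.
bbb: 2b undefined. 2b->0: ok.
bbab: 3b undefined. 3b->0: ok.
abbaa: 3a undefined. 3a->0: ok.
All examples now run through 4 states with every (state, symbol) defined. Accept strings end in {0,1,2}, Reject strings end in {3}; accept={0,1,2}.

states=4 start=0 accept={0,1,2} delta: 0a->0 0b->1 1a->0 1b->2 2a->3 2b->0 3a->0 3b->0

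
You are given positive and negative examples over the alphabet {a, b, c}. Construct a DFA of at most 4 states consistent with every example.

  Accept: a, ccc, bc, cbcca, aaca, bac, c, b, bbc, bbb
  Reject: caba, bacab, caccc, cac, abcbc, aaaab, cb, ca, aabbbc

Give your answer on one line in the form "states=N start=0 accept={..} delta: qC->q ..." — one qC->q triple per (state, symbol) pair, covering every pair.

states=4 start=0 accept={0,1} delta: 0a->1 0b->0 0c->1 1a->2 1b->2 1c->0 2a->0 2b->3 2c->2 3a->2 3b->1 3c->2

Fold the examples into a partial DFA from state 0: repeatedly fix the first undefined (state, symbol) met by the shortest-then-alphabetical prefix, trying targets in increasing order and rejecting any under which an Accept and a Reject string meet in one state with the same remainder; add a state when all current targets are rejected. Accepting states are where Accept strings end.
a: 0a undefined. 0a->0: no, aaca/ca meet in 0 with "ca" left. Open state 1: 0a->1.
b: 0b undefined. 0b->0: ok.
c: 0c undefined. 0c->0: no, a/ca meet in 1. 0c->1: ok.
aa: 1a undefined. 1a->0: no, a/caba meet in 1. 1a->1: no, a/ca meet in 1. Open state 2: 1a->2.
ab: 1b undefined. 1b->0: no, a/abcbc meet in 1. 1b->1: no, a/cb meet in 1. 1b->2: ok.
cc: 1c undefined. 1c->0: ok.
aaa: 2a undefined. 2a->0: ok.
aab: 2b undefined. 2b->0: no, a/caba meet in 1. 2b->1: no, bac/aabbbc meet in 0. 2b->2: no, bac/caba meet in 0. Open state 3: 2b->3.
aac: 2c undefined. 2c->0: no, a/abcbc meet in 1. 2c->1: no, a/caccc meet in 1. 2c->2: ok.
aabb: 3b undefined. 3b->0: no, a/aabbbc meet in 1. 3b->1: ok.
caba: 3a undefined. 3a->0: no, cbcca/caba meet in 0. 3a->1: no, a/caba meet in 1. 3a->2: ok.
abcbc: 3c undefined. 3c->0: no, cbcca/abcbc meet in 0. 3c->1: no, a/abcbc meet in 1. 3c->2: ok.
All examples now run through 4 states with every (state, symbol) defined. Accept strings end in {0,1}, Reject strings end in {2}; accept={0,1}.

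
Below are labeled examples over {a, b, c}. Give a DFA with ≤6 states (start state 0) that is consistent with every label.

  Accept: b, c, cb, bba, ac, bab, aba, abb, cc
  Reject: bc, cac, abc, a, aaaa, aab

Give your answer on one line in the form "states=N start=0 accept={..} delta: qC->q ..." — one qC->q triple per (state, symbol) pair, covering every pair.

states=5 start=0 accept={0,2,3} delta: 0a->1 0b->2 0c->3 1a->1 1b->4 1c->0 2a->0 2b->2 2c->1 3a->2 3b->0 3c->0 4a->0 4b->0 4c->1

Grow the machine one transition at a time. Run the examples from 0; the earliest place one falls off (shortest prefix, ties alphabetical) gets sent to the lowest-numbered state that keeps every Accept/Reject pair distinguishable — a pair clashes when both reach the same state with identical unread suffix — and to a fresh state only if none does.
a: 0a undefined. 0a->0: no, b/aab meet in 0 with "b" left. Open state 1: 0a->1.
b: 0b undefined. 0b->0: no, c/bc meet in 0 with "c" left. 0b->1: no, b/a meet in 1. Open state 2: 0b->2.
c: 0c undefined. 0c->0: no, ac/cac meet in 1 with "c" left. 0c->1: no, c/a meet in 1. 0c->2: no, cc/bc meet in 2 with "c" left. Open state 3: 0c->3.
aa: 1a undefined. 1a->0: no, b/aab meet in 2. 1a->1: ok.
ab: 1b undefined. 1b->0: no, c/abc meet in 3. 1b->1: no, ac/abc meet in 1 with "c" left. 1b->2: no, b/aab meet in 2. 1b->3: no, c/aab meet in 3. Open state 4: 1b->4.
ac: 1c undefined. 1c->0: ok.
ba: 2a undefined. 2a->0: ok.
bb: 2b undefined. 2b->0: no, bba/a meet in 1. 2b->1: no, bba/a meet in 1. 2b->2: ok.
bc: 2c undefined. 2c->0: no, bba/bc meet in 0. 2c->1: ok.
ca: 3a undefined. 3a->0: no, c/cac meet in 3. 3a->1: no, bba/cac meet in 0. 3a->2: ok.
cb: 3b undefined. 3b->0: ok.
cc: 3c undefined. 3c->0: ok.
aba: 4a undefined. 4a->0: ok.
abb: 4b undefined. 4b->0: ok.
abc: 4c undefined. 4c->0: no, cb/abc meet in 0. 4c->1: ok.
All examples now run through 5 states with every (state, symbol) defined. Accept strings end in {0,2,3}, Reject strings end in {1,4}; accept={0,2,3}.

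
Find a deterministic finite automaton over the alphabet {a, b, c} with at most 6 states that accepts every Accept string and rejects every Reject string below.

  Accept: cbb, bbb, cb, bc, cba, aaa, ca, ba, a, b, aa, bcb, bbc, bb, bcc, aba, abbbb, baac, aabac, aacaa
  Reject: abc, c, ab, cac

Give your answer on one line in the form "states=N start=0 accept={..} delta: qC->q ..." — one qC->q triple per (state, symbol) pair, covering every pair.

states=4 start=0 accept={1,2} delta: 0a->1 0b->2 0c->0 1a->1 1b->3 1c->0 2a->2 2b->2 2c->2 3a->2 3b->0 3c->0

State merging on the prefix tree: take the shortest (then alphabetical) example prefix whose next move is undefined and point that move at state 0, else 1, else 2, ...; a target is out if some Accept/Reject pair would then sit in one state with the same input left (inseparable). If every existing state is out, open a new one.
a: 0a undefined. 0a->0: no, bc/abc meet in 0 with "bc" left. Open state 1: 0a->1.
b: 0b undefined. 0b->0: no, bc/c meet in 0 with "c" left. 0b->1: no, bbc/abc meet in 1 with "bc" left. Open state 2: 0b->2.
c: 0c undefined. 0c->0: ok.
aa: 1a undefined. 1a->0: no, aa/c meet in 0. 1a->1: ok.
ab: 1b undefined. 1b->0: no, aabac/cac meet in 1 with "c" left. 1b->1: no, aaa/ab meet in 1. 1b->2: no, cb/ab meet in 2. Open state 3: 1b->3.
ba: 2a undefined. 2a->0: no, cba/c meet in 0. 2a->1: no, baac/cac meet in 1 with "c" left. 2a->2: ok.
bb: 2b undefined. 2b->0: no, cbb/c meet in 0. 2b->1: no, bbb/ab meet in 3. 2b->2: ok.
bc: 2c undefined. 2c->0: no, bc/c meet in 0. 2c->1: no, bcb/ab meet in 3. 2c->2: ok.
aac: 1c undefined. 1c->0: ok.
aba: 3a undefined. 3a->0: no, aba/c meet in 0. 3a->1: no, aabac/c meet in 0. 3a->2: ok.
abb: 3b undefined. 3b->0: ok.
abc: 3c undefined. 3c->0: ok.
All examples now run through 4 states with every (state, symbol) defined. Accept strings end in {1,2}, Reject strings end in {0,3}; accept={1,2}.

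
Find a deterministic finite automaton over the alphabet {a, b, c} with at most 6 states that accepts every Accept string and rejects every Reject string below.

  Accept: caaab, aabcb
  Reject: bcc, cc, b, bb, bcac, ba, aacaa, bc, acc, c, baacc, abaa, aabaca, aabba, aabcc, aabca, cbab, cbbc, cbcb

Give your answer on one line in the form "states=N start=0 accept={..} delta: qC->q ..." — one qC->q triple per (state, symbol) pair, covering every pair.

Fold the examples into a partial DFA from state 0: repeatedly fix the first undefined (state, symbol) met by the shortest-then-alphabetical prefix, trying targets in increasing order and rejecting any under which an Accept and a Reject string meet in one state with the same remainder; add a state when all current targets are rejected. Accepting states are where Accept strings end.
a: 0a undefined. 0a->0: ok.
b: 0b undefined. 0b->0: ok.
c: 0c undefined. 0c->0: no, caaab/bcc meet in 0. Open state 1: 0c->1.
ca: 1a undefined. 1a->0: no, caaab/b meet in 0. 1a->1: ok.
cb: 1b undefined. 1b->0: no, caaab/b meet in 0. 1b->1: no, caaab/aacaa meet in 1. Open state 2: 1b->2.
cc: 1c undefined. 1c->0: ok.
cba: 2a undefined. 2a->0: ok.
cbb: 2b undefined. 2b->0: ok.
cbc: 2c undefined. 2c->0: ok.
All examples now run through 3 states with every (state, symbol) defined. Accept strings end in {2}, Reject strings end in {0,1}; accept={2}.

states=3 start=0 accept={2} delta: 0a->0 0b->0 0c->1 1a->1 1b->2 1c->0 2a->0 2b->0 2c->0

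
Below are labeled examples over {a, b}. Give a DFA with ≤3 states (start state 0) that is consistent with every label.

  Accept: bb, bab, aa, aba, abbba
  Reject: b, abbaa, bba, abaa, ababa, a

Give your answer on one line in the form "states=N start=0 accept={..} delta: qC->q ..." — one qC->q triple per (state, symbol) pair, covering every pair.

State merging on the prefix tree: take the shortest (then alphabetical) example prefix whose next move is undefined and point that move at state 0, else 1, else 2, ...; a target is out if some Accept/Reject pair would then sit in one state with the same input left (inseparable). If every existing state is out, open a new one.
a: 0a undefined. 0a->0: no, aa/a meet in 0. Open state 1: 0a->1.
b: 0b undefined. 0b->0: no, bb/b meet in 0. 0b->1: no, aba/bba meet in 1 with "ba" left. Open state 2: 0b->2.
aa: 1a undefined. 1a->0: ok.
ab: 1b undefined. 1b->0: no, aa/abaa meet in 0. 1b->1: ok.
ba: 2a undefined. 2a->0: no, bab/b meet in 2. 2a->1: no, bab/abbaa meet in 1. 2a->2: ok.
bb: 2b undefined. 2b->0: ok.
All examples now run through 3 states with every (state, symbol) defined. Accept strings end in {0}, Reject strings end in {1,2}; accept={0}.

states=3 start=0 accept={0} delta: 0a->1 0b->2 1a->0 1b->1 2a->2 2b->0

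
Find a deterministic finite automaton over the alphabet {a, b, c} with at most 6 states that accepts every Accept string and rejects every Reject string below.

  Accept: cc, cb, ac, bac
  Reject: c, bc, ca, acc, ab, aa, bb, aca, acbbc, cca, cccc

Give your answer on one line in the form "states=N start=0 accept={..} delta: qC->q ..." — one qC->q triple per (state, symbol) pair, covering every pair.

Fold the examples into a partial DFA from state 0: repeatedly fix the first undefined (state, symbol) met by the shortest-then-alphabetical prefix, trying targets in increasing order and rejecting any under which an Accept and a Reject string meet in one state with the same remainder; add a state when all current targets are rejected. Accepting states are where Accept strings end.
a: 0a undefined. 0a->0: no, cc/acc meet in 0 with "cc" left. Open state 1: 0a->1.
b: 0b undefined. 0b->0: ok.
c: 0c undefined. 0c->0: no, cc/c meet in 0. 0c->1: no, cb/ab meet in 1 with "b" left. Open state 2: 0c->2.
aa: 1a undefined. 1a->0: ok.
ab: 1b undefined. 1b->0: ok.
ac: 1c undefined. 1c->0: no, ac/ab meet in 0. 1c->1: no, ac/acc meet in 1. 1c->2: no, cc/acc meet in 2 with "c" left. Open state 3: 1c->3.
ca: 2a undefined. 2a->0: ok.
cb: 2b undefined. 2b->0: no, cb/ca meet in 0. 2b->1: ok.
cc: 2c undefined. 2c->0: no, cc/ca meet in 0. 2c->1: ok.
aca: 3a undefined. 3a->0: ok.
acb: 3b undefined. 3b->0: ok.
acc: 3c undefined. 3c->0: ok.
All examples now run through 4 states with every (state, symbol) defined. Accept strings end in {1,3}, Reject strings end in {0,2}; accept={1,3}.

states=4 start=0 accept={1,3} delta: 0a->1 0b->0 0c->2 1a->0 1b->0 1c->3 2a->0 2b->1 2c->1 3a->0 3b->0 3c->0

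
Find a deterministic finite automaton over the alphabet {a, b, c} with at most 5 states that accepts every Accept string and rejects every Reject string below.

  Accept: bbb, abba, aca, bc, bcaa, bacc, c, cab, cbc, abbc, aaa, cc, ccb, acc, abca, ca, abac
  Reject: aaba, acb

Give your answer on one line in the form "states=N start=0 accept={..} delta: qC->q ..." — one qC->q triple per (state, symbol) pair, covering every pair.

State merging on the prefix tree: take the shortest (then alphabetical) example prefix whose next move is undefined and point that move at state 0, else 1, else 2, ...; a target is out if some Accept/Reject pair would then sit in one state with the same input left (inseparable). If every existing state is out, open a new one.
a: 0a undefined. 0a->0: ok.
b: 0b undefined. 0b->0: no, bbb/aaba meet in 0. Open state 1: 0b->1.
c: 0c undefined. 0c->0: no, cab/acb meet in 1. 0c->1: no, aca/aaba meet in 1 with "a" left. Open state 2: 0c->2.
ba: 1a undefined. 1a->0: no, aaa/aaba meet in 0. 1a->1: ok.
bb: 1b undefined. 1b->0: no, bbb/aaba meet in 1. 1b->1: no, bbb/aaba meet in 1. 1b->2: no, bbb/acb meet in 2 with "b" left. Open state 3: 1b->3.
bc: 1c undefined. 1c->0: ok.
ca: 2a undefined. 2a->0: no, cab/aaba meet in 1. 2a->1: no, aca/aaba meet in 1. 2a->2: no, cab/acb meet in 2 with "b" left. 2a->3: ok.
cb: 2b undefined. 2b->0: no, bc/acb meet in 0. 2b->1: ok.
cc: 2c undefined. 2c->0: no, ccb/aaba meet in 1. 2c->1: no, cc/aaba meet in 1. 2c->2: no, ccb/aaba meet in 1. 2c->3: ok.
bbb: 3b undefined. 3b->0: ok.
abba: 3a undefined. 3a->0: ok.
abbc: 3c undefined. 3c->0: ok.
All examples now run through 4 states with every (state, symbol) defined. Accept strings end in {0,2,3}, Reject strings end in {1}; accept={0,2,3}.

states=4 start=0 accept={0,2,3} delta: 0a->0 0b->1 0c->2 1a->1 1b->3 1c->0 2a->3 2b->1 2c->3 3a->0 3b->0 3c->0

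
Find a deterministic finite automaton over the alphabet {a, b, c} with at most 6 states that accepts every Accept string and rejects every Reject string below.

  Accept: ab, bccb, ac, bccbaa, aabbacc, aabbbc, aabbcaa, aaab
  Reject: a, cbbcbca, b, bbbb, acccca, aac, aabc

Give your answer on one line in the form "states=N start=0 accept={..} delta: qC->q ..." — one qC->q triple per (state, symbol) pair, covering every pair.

Grow the machine one transition at a time. Run the examples from 0; the earliest place one falls off (shortest prefix, ties alphabetical) gets sent to the lowest-numbered state that keeps every Accept/Reject pair distinguishable — a pair clashes when both reach the same state with identical unread suffix — and to a fresh state only if none does.
a: 0a undefined. 0a->0: no, ab/b meet in 0 with "b" left. Open state 1: 0a->1.
b: 0b undefined. 0b->0: ok.
c: 0c undefined. 0c->0: no, bccb/b meet in 0. 0c->1: ok.
aa: 1a undefined. 1a->0: no, aabbbc/a meet in 1. 1a->1: no, ac/aac meet in 1 with "c" left. Open state 2: 1a->2.
ab: 1b undefined. 1b->0: no, ab/b meet in 0. 1b->1: no, ab/a meet in 1. 1b->2: ok.
ac: 1c undefined. 1c->0: no, ab/acccca meet in 2. 1c->1: no, ab/acccca meet in 2. 1c->2: ok.
aaa: 2a undefined. 2a->0: no, aaab/b meet in 0. 2a->1: ok.
aab: 2b undefined. 2b->0: no, bccb/b meet in 0. 2b->1: no, ab/aabc meet in 2. 2b->2: no, aabbacc/aac meet in 2 with "c" left. Open state 3: 2b->3.
aac: 2c undefined. 2c->0: ok.
aabb: 3b undefined. 3b->0: no, aabbacc/b meet in 0. 3b->1: no, aabbacc/a meet in 1. 3b->2: no, aabbacc/b meet in 0. 3b->3: no, aabbbc/aabc meet in 3 with "c" left. Open state 4: 3b->4.
aabc: 3c undefined. 3c->0: no, ab/cbbcbca meet in 2. 3c->1: ok.
aabba: 4a undefined. 4a->0: ok.
aabbb: 4b undefined. 4b->0: no, aabbbc/a meet in 1. 4b->1: ok.
aabbc: 4c undefined. 4c->0: ok.
bccba: 3a undefined. 3a->0: no, bccbaa/a meet in 1. 3a->1: ok.
All examples now run through 5 states with every (state, symbol) defined. Accept strings end in {2,3}, Reject strings end in {0,1}; accept={2,3}.

states=5 start=0 accept={2,3} delta: 0a->1 0b->0 0c->1 1a->2 1b->2 1c->2 2a->1 2b->3 2c->0 3a->1 3b->4 3c->1 4a->0 4b->1 4c->0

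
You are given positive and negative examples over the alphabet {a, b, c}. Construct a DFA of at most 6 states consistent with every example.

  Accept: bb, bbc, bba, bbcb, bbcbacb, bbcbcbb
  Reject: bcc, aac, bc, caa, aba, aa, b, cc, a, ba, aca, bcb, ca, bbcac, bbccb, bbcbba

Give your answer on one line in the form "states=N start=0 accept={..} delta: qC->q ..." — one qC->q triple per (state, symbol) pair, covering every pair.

Fold the examples into a partial DFA from state 0: repeatedly fix the first undefined (state, symbol) met by the shortest-then-alphabetical prefix, trying targets in increasing order and rejecting any under which an Accept and a Reject string meet in one state with the same remainder; add a state when all current targets are rejected. Accepting states are where Accept strings end.
a: 0a undefined. 0a->0: ok.
b: 0b undefined. 0b->0: no, bb/aba meet in 0. Open state 1: 0b->1.
c: 0c undefined. 0c->0: ok.
ba: 1a undefined. 1a->0: ok.
bb: 1b undefined. 1b->0: no, bb/aac meet in 0. 1b->1: no, bb/b meet in 1. Open state 2: 1b->2.
bc: 1c undefined. 1c->0: ok.
bba: 2a undefined. 2a->0: no, bba/bcc meet in 0. 2a->1: no, bba/b meet in 1. 2a->2: ok.
bbc: 2c undefined. 2c->0: no, bb/bbcbba meet in 2. 2c->1: no, bbc/b meet in 1. 2c->2: no, bb/bbcac meet in 2. Open state 3: 2c->3.
bbca: 3a undefined. 3a->0: ok.
bbcb: 3b undefined. 3b->0: no, bbcb/bcc meet in 0. 3b->1: no, bb/bbcbba meet in 2. 3b->2: ok.
bbcc: 3c undefined. 3c->0: ok.
bbcbb: 2b undefined. 2b->0: no, bbcbcbb/bcc meet in 0. 2b->1: no, bbcbcbb/b meet in 1. 2b->2: no, bb/bbcbba meet in 2. 2b->3: ok.
All examples now run through 4 states with every (state, symbol) defined. Accept strings end in {2,3}, Reject strings end in {0,1}; accept={2,3}.

states=4 start=0 accept={2,3} delta: 0a->0 0b->1 0c->0 1a->0 1b->2 1c->0 2a->2 2b->3 2c->3 3a->0 3b->2 3c->0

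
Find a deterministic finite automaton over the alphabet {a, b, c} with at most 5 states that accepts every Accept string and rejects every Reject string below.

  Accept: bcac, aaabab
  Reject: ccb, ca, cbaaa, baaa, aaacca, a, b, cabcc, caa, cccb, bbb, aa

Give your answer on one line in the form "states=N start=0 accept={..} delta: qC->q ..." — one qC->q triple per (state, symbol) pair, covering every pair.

states=3 start=0 accept={2} delta: 0a->0 0b->1 0c->0 1a->1 1b->2 1c->2 2a->1 2b->0 2c->0

Grow the machine one transition at a time. Run the examples from 0; the earliest place one falls off (shortest prefix, ties alphabetical) gets sent to the lowest-numbered state that keeps every Accept/Reject pair distinguishable — a pair clashes when both reach the same state with identical unread suffix — and to a fresh state only if none does.
a: 0a undefined. 0a->0: ok.
b: 0b undefined. 0b->0: no, aaabab/baaa meet in 0. Open state 1: 0b->1.
c: 0c undefined. 0c->0: ok.
ba: 1a undefined. 1a->0: no, aaabab/ccb meet in 1. 1a->1: ok.
bb: 1b undefined. 1b->0: no, aaabab/ca meet in 0. 1b->1: no, aaabab/ccb meet in 1. Open state 2: 1b->2.
bc: 1c undefined. 1c->0: no, bcac/ca meet in 0. 1c->1: no, bcac/ccb meet in 1. 1c->2: ok.
bbb: 2b undefined. 2b->0: ok.
bca: 2a undefined. 2a->0: no, bcac/ca meet in 0. 2a->1: ok.
cabcc: 2c undefined. 2c->0: ok.
All examples now run through 3 states with every (state, symbol) defined. Accept strings end in {2}, Reject strings end in {0,1}; accept={2}.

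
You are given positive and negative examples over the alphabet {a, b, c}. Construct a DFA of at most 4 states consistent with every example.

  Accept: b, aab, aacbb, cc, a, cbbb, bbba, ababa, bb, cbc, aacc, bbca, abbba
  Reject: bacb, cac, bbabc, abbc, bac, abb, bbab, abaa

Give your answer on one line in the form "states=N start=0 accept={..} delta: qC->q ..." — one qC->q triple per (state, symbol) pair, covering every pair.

Fold the examples into a partial DFA from state 0: repeatedly fix the first undefined (state, symbol) met by the shortest-then-alphabetical prefix, trying targets in increasing order and rejecting any under which an Accept and a Reject string meet in one state with the same remainder; add a state when all current targets are rejected. Accepting states are where Accept strings end.
a: 0a undefined. 0a->0: no, bb/abb meet in 0 with "bb" left. Open state 1: 0a->1.
b: 0b undefined. 0b->0: ok.
c: 0c undefined. 0c->0: ok.
aa: 1a undefined. 1a->0: ok.
ab: 1b undefined. 1b->0: no, b/bbabc meet in 0. 1b->1: no, a/abb meet in 1. Open state 2: 1b->2.
aba: 2a undefined. 2a->0: no, a/abaa meet in 1. 2a->1: no, b/abaa meet in 0. 2a->2: ok.
abb: 2b undefined. 2b->0: no, b/abbc meet in 0. 2b->1: no, a/abb meet in 1. 2b->2: no, ababa/abb meet in 2. Open state 3: 2b->3.
bac: 1c undefined. 1c->0: no, b/bacb meet in 0. 1c->1: no, a/cac meet in 1. 1c->2: ok.
abbb: 3b undefined. 3b->0: ok.
abbc: 3c undefined. 3c->0: no, b/abbc meet in 0. 3c->1: no, a/abbc meet in 1. 3c->2: ok.
ababa: 3a undefined. 3a->0: ok.
bbabc: 2c undefined. 2c->0: no, b/bbabc meet in 0. 2c->1: no, a/bbabc meet in 1. 2c->2: ok.
All examples now run through 4 states with every (state, symbol) defined. Accept strings end in {0,1}, Reject strings end in {2,3}; accept={0,1}.

states=4 start=0 accept={0,1} delta: 0a->1 0b->0 0c->0 1a->0 1b->2 1c->2 2a->2 2b->3 2c->2 3a->0 3b->0 3c->2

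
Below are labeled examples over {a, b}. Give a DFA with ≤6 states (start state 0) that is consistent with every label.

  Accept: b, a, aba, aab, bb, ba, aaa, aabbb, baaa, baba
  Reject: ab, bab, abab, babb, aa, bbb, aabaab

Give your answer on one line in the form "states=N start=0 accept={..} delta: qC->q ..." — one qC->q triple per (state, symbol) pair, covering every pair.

states=6 start=0 accept={1,2,4} delta: 0a->1 0b->2 1a->3 1b->0 2a->4 2b->1 3a->1 3b->1 4a->0 4b->5 5a->1 5b->0

Grow the machine one transition at a time. Run the examples from 0; the earliest place one falls off (shortest prefix, ties alphabetical) gets sent to the lowest-numbered state that keeps every Accept/Reject pair distinguishable — a pair clashes when both reach the same state with identical unread suffix — and to a fresh state only if none does.
a: 0a undefined. 0a->0: no, b/ab meet in 0 with "b" left. Open state 1: 0a->1.
b: 0b undefined. 0b->0: no, b/bbb meet in 0. 0b->1: no, aab/bab meet in 1 with "ab" left. Open state 2: 0b->2.
aa: 1a undefined. 1a->0: no, aabbb/bbb meet in 2 with "bb" left. 1a->1: no, a/aa meet in 1. 1a->2: no, b/aa meet in 2. Open state 3: 1a->3.
ab: 1b undefined. 1b->0: ok.
ba: 2a undefined. 2a->0: no, b/bab meet in 2. 2a->1: no, b/babb meet in 2. 2a->2: no, bb/bab meet in 2 with "b" left. 2a->3: no, aab/bab meet in 3 with "b" left. Open state 4: 2a->4.
bb: 2b undefined. 2b->0: no, b/bbb meet in 2. 2b->1: ok.
aaa: 3a undefined. 3a->0: no, aaa/ab meet in 0. 3a->1: ok.
aab: 3b undefined. 3b->0: no, aab/ab meet in 0. 3b->1: ok.
baa: 4a undefined. 4a->0: ok.
bab: 4b undefined. 4b->0: no, b/babb meet in 2. 4b->1: no, a/bab meet in 1. 4b->2: no, b/bab meet in 2. 4b->3: no, a/babb meet in 1. 4b->4: no, ba/bab meet in 4. Open state 5: 4b->5.
baba: 5a undefined. 5a->0: no, baba/ab meet in 0. 5a->1: ok.
babb: 5b undefined. 5b->0: ok.
All examples now run through 6 states with every (state, symbol) defined. Accept strings end in {1,2,4}, Reject strings end in {0,3,5}; accept={1,2,4}.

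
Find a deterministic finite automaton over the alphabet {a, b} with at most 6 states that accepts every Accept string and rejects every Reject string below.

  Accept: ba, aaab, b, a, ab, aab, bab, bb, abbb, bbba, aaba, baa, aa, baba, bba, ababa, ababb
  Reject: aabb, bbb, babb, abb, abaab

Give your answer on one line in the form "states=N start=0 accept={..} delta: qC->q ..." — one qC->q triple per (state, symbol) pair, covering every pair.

states=3 start=0 accept={1,2} delta: 0a->1 0b->1 1a->1 1b->2 2a->2 2b->0

Fold the examples into a partial DFA from state 0: repeatedly fix the first undefined (state, symbol) met by the shortest-then-alphabetical prefix, trying targets in increasing order and rejecting any under which an Accept and a Reject string meet in one state with the same remainder; add a state when all current targets are rejected. Accepting states are where Accept strings end.
a: 0a undefined. 0a->0: no, bb/aabb meet in 0 with "bb" left. Open state 1: 0a->1.
b: 0b undefined. 0b->0: no, b/bbb meet in 0. 0b->1: ok.
aa: 1a undefined. 1a->0: no, aaab/aabb meet in 1 with "b" left. 1a->1: ok.
ab: 1b undefined. 1b->0: no, ba/aabb meet in 1. 1b->1: no, ba/aabb meet in 1. Open state 2: 1b->2.
aba: 2a undefined. 2a->0: no, aaab/abaab meet in 2. 2a->1: no, aaab/abaab meet in 2. 2a->2: ok.
abb: 2b undefined. 2b->0: ok.
All examples now run through 3 states with every (state, symbol) defined. Accept strings end in {1,2}, Reject strings end in {0}; accept={1,2}.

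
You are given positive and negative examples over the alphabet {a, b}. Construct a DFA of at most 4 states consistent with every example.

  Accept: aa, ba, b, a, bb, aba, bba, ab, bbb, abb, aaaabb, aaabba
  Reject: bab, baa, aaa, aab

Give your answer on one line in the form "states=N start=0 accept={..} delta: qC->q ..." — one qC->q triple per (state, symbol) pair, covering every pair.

states=4 start=0 accept={0,1,2} delta: 0a->1 0b->1 1a->2 1b->0 2a->3 2b->3 3a->0 3b->0

Grow the machine one transition at a time. Run the examples from 0; the earliest place one falls off (shortest prefix, ties alphabetical) gets sent to the lowest-numbered state that keeps every Accept/Reject pair distinguishable — a pair clashes when both reach the same state with identical unread suffix — and to a fresh state only if none does.
a: 0a undefined. 0a->0: no, aa/aaa meet in 0. Open state 1: 0a->1.
b: 0b undefined. 0b->0: no, aa/baa meet in 1 with "a" left. 0b->1: ok.
aa: 1a undefined. 1a->0: no, b/bab meet in 1. 1a->1: no, aa/baa meet in 1. Open state 2: 1a->2.
ab: 1b undefined. 1b->0: ok.
aaa: 2a undefined. 2a->0: no, bb/baa meet in 0. 2a->1: no, b/baa meet in 1. 2a->2: no, aa/baa meet in 2. Open state 3: 2a->3.
aab: 2b undefined. 2b->0: no, bb/bab meet in 0. 2b->1: no, b/bab meet in 1. 2b->2: no, aa/bab meet in 2. 2b->3: ok.
aaaa: 3a undefined. 3a->0: ok.
aaab: 3b undefined. 3b->0: ok.
All examples now run through 4 states with every (state, symbol) defined. Accept strings end in {0,1,2}, Reject strings end in {3}; accept={0,1,2}.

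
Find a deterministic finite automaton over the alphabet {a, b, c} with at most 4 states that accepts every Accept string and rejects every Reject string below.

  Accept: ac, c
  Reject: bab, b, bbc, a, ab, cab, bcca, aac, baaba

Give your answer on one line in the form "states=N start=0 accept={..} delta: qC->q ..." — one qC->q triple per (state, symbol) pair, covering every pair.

states=3 start=0 accept={0} delta: 0a->1 0b->1 0c->0 1a->2 1b->2 1c->0 2a->0 2b->1 2c->1

Fold the examples into a partial DFA from state 0: repeatedly fix the first undefined (state, symbol) met by the shortest-then-alphabetical prefix, trying targets in increasing order and rejecting any under which an Accept and a Reject string meet in one state with the same remainder; add a state when all current targets are rejected. Accepting states are where Accept strings end.
a: 0a undefined. 0a->0: no, ac/aac meet in 0 with "c" left. Open state 1: 0a->1.
b: 0b undefined. 0b->0: no, c/bbc meet in 0 with "c" left. 0b->1: ok.
c: 0c undefined. 0c->0: ok.
aa: 1a undefined. 1a->0: no, c/aac meet in 0. 1a->1: no, ac/aac meet in 1 with "c" left. Open state 2: 1a->2.
ab: 1b undefined. 1b->0: no, c/bbc meet in 0. 1b->1: no, ac/bbc meet in 1 with "c" left. 1b->2: ok.
ac: 1c undefined. 1c->0: ok.
aac: 2c undefined. 2c->0: no, ac/bbc meet in 0. 2c->1: ok.
baa: 2a undefined. 2a->0: ok.
bab: 2b undefined. 2b->0: no, ac/bab meet in 0. 2b->1: ok.
All examples now run through 3 states with every (state, symbol) defined. Accept strings end in {0}, Reject strings end in {1,2}; accept={0}.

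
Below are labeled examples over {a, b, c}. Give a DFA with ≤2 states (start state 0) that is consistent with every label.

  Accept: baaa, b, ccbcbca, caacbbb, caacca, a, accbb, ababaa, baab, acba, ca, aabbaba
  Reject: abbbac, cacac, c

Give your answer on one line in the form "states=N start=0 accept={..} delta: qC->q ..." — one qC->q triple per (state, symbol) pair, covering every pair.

states=2 start=0 accept={0} delta: 0a->0 0b->0 0c->1 1a->0 1b->0 1c->0

Fold the examples into a partial DFA from state 0: repeatedly fix the first undefined (state, symbol) met by the shortest-then-alphabetical prefix, trying targets in increasing order and rejecting any under which an Accept and a Reject string meet in one state with the same remainder; add a state when all current targets are rejected. Accepting states are where Accept strings end.
a: 0a undefined. 0a->0: ok.
b: 0b undefined. 0b->0: ok.
c: 0c undefined. 0c->0: no, baaa/abbbac meet in 0. Open state 1: 0c->1.
ca: 1a undefined. 1a->0: ok.
cc: 1c undefined. 1c->0: ok.
acb: 1b undefined. 1b->0: ok.
All examples now run through 2 states with every (state, symbol) defined. Accept strings end in {0}, Reject strings end in {1}; accept={0}.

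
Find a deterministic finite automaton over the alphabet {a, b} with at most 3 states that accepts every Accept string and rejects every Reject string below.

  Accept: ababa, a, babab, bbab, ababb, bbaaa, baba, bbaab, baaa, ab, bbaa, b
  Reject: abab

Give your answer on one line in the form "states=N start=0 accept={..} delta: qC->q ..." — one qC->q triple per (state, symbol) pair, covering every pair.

State merging on the prefix tree: take the shortest (then alphabetical) example prefix whose next move is undefined and point that move at state 0, else 1, else 2, ...; a target is out if some Accept/Reject pair would then sit in one state with the same input left (inseparable). If every existing state is out, open a new one.
a: 0a undefined. 0a->0: ok.
b: 0b undefined. 0b->0: no, ababa/abab meet in 0. Open state 1: 0b->1.
ba: 1a undefined. 1a->0: no, babab/abab meet in 1. 1a->1: ok.
bb: 1b undefined. 1b->0: no, ababa/abab meet in 0. 1b->1: no, ababa/abab meet in 1. Open state 2: 1b->2.
bba: 2a undefined. 2a->0: ok.
ababb: 2b undefined. 2b->0: ok.
All examples now run through 3 states with every (state, symbol) defined. Accept strings end in {0,1}, Reject strings end in {2}; accept={0,1}.

states=3 start=0 accept={0,1} delta: 0a->0 0b->1 1a->1 1b->2 2a->0 2b->0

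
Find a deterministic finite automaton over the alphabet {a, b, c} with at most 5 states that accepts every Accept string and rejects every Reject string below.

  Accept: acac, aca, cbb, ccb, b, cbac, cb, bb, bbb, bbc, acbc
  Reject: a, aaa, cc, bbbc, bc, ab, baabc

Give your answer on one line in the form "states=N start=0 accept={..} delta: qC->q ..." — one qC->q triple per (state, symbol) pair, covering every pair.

states=4 start=0 accept={2,3} delta: 0a->1 0b->2 0c->0 1a->0 1b->0 1c->2 2a->3 2b->3 2c->0 3a->0 3b->2 3c->2

Grow the machine one transition at a time. Run the examples from 0; the earliest place one falls off (shortest prefix, ties alphabetical) gets sent to the lowest-numbered state that keeps every Accept/Reject pair distinguishable — a pair clashes when both reach the same state with identical unread suffix — and to a fresh state only if none does.
a: 0a undefined. 0a->0: no, b/ab meet in 0 with "b" left. Open state 1: 0a->1.
b: 0b undefined. 0b->0: no, bbc/bbbc meet in 0 with "c" left. 0b->1: no, b/a meet in 1. Open state 2: 0b->2.
c: 0c undefined. 0c->0: ok.
aa: 1a undefined. 1a->0: ok.
ab: 1b undefined. 1b->0: ok.
ac: 1c undefined. 1c->0: no, acac/cc meet in 0. 1c->1: no, acac/cc meet in 0. 1c->2: ok.
ba: 2a undefined. 2a->0: no, acac/cc meet in 0. 2a->1: no, aca/a meet in 1. 2a->2: no, acac/bc meet in 2 with "c" left. Open state 3: 2a->3.
bb: 2b undefined. 2b->0: no, cbb/cc meet in 0. 2b->1: no, cbb/a meet in 1. 2b->2: no, bbc/bbbc meet in 2 with "c" left. 2b->3: ok.
bc: 2c undefined. 2c->0: ok.
baa: 3a undefined. 3a->0: ok.
bbb: 3b undefined. 3b->0: no, bbb/cc meet in 0. 3b->1: no, ccb/bbbc meet in 2. 3b->2: ok.
bbc: 3c undefined. 3c->0: no, acac/cc meet in 0. 3c->1: no, acac/a meet in 1. 3c->2: ok.
All examples now run through 4 states with every (state, symbol) defined. Accept strings end in {2,3}, Reject strings end in {0,1}; accept={2,3}.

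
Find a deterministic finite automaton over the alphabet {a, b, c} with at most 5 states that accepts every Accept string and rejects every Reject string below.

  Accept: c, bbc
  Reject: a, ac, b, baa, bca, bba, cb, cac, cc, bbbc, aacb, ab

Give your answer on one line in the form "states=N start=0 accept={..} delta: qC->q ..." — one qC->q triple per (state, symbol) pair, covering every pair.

states=3 start=0 accept={2} delta: 0a->1 0b->1 0c->2 1a->0 1b->0 1c->0 2a->1 2b->0 2c->0

Grow the machine one transition at a time. Run the examples from 0; the earliest place one falls off (shortest prefix, ties alphabetical) gets sent to the lowest-numbered state that keeps every Accept/Reject pair distinguishable — a pair clashes when both reach the same state with identical unread suffix — and to a fresh state only if none does.
a: 0a undefined. 0a->0: no, c/ac meet in 0 with "c" left. Open state 1: 0a->1.
b: 0b undefined. 0b->0: no, c/bbbc meet in 0 with "c" left. 0b->1: ok.
c: 0c undefined. 0c->0: no, c/cc meet in 0. 0c->1: no, c/a meet in 1. Open state 2: 0c->2.
aa: 1a undefined. 1a->0: ok.
ab: 1b undefined. 1b->0: ok.
ac: 1c undefined. 1c->0: ok.
ca: 2a undefined. 2a->0: no, c/cac meet in 2. 2a->1: ok.
cb: 2b undefined. 2b->0: ok.
cc: 2c undefined. 2c->0: ok.
All examples now run through 3 states with every (state, symbol) defined. Accept strings end in {2}, Reject strings end in {0,1}; accept={2}.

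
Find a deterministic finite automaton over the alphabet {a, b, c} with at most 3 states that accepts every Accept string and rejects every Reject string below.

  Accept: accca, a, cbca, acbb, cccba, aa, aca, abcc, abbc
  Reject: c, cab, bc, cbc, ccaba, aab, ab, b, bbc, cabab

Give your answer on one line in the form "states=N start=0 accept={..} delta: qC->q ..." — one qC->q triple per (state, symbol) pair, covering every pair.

Grow the machine one transition at a time. Run the examples from 0; the earliest place one falls off (shortest prefix, ties alphabetical) gets sent to the lowest-numbered state that keeps every Accept/Reject pair distinguishable — a pair clashes when both reach the same state with identical unread suffix — and to a fresh state only if none does.
a: 0a undefined. 0a->0: no, abbc/bbc meet in 0 with "bbc" left. Open state 1: 0a->1.
b: 0b undefined. 0b->0: ok.
c: 0c undefined. 0c->0: ok.
aa: 1a undefined. 1a->0: no, aa/c meet in 0. 1a->1: ok.
ab: 1b undefined. 1b->0: no, a/ccaba meet in 1. 1b->1: no, a/cab meet in 1. Open state 2: 1b->2.
ac: 1c undefined. 1c->0: no, acbb/c meet in 0. 1c->1: ok.
abb: 2b undefined. 2b->0: no, acbb/c meet in 0. 2b->1: ok.
abc: 2c undefined. 2c->0: no, abcc/c meet in 0. 2c->1: ok.
caba: 2a undefined. 2a->0: ok.
All examples now run through 3 states with every (state, symbol) defined. Accept strings end in {1}, Reject strings end in {0,2}; accept={1}.

states=3 start=0 accept={1} delta: 0a->1 0b->0 0c->0 1a->1 1b->2 1c->1 2a->0 2b->1 2c->1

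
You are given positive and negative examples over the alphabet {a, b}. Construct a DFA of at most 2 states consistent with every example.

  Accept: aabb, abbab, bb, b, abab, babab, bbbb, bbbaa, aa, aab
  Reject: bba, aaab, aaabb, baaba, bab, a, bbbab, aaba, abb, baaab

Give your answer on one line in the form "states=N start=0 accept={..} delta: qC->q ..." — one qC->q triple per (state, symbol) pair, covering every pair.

State merging on the prefix tree: take the shortest (then alphabetical) example prefix whose next move is undefined and point that move at state 0, else 1, else 2, ...; a target is out if some Accept/Reject pair would then sit in one state with the same input left (inseparable). If every existing state is out, open a new one.
a: 0a undefined. 0a->0: no, aabb/aaabb meet in 0 with "bb" left. Open state 1: 0a->1.
b: 0b undefined. 0b->0: ok.
aa: 1a undefined. 1a->0: ok.
ab: 1b undefined. 1b->0: no, aabb/aaab meet in 0. 1b->1: ok.
All examples now run through 2 states with every (state, symbol) defined. Accept strings end in {0}, Reject strings end in {1}; accept={0}.

states=2 start=0 accept={0} delta: 0a->1 0b->0 1a->0 1b->1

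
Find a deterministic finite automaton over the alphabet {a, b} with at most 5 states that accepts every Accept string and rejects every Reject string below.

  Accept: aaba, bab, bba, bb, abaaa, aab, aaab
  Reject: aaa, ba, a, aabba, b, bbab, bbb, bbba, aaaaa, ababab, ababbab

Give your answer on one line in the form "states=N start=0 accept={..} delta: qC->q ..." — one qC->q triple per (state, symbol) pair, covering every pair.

Grow the machine one transition at a time. Run the examples from 0; the earliest place one falls off (shortest prefix, ties alphabetical) gets sent to the lowest-numbered state that keeps every Accept/Reject pair distinguishable — a pair clashes when both reach the same state with identical unread suffix — and to a fresh state only if none does.
a: 0a undefined. 0a->0: no, aaba/ba meet in 0 with "ba" left. Open state 1: 0a->1.
b: 0b undefined. 0b->0: no, bab/bbab meet in 1 with "b" left. 0b->1: ok.
aa: 1a undefined. 1a->0: no, aaba/ba meet in 0. 1a->1: ok.
ab: 1b undefined. 1b->0: no, aaba/aaa meet in 1. 1b->1: no, aaba/aaa meet in 1. Open state 2: 1b->2.
aba: 2a undefined. 2a->0: no, bab/ababab meet in 2. 2a->1: no, aaba/aaa meet in 1. 2a->2: ok.
bbb: 2b undefined. 2b->0: no, aaba/ababab meet in 2. 2b->1: no, aaba/ababab meet in 2. 2b->2: no, aaba/aabba meet in 2. Open state 3: 2b->3.
bbba: 3a undefined. 3a->0: ok.
ababb: 3b undefined. 3b->0: no, aaba/ababbab meet in 2. 3b->1: no, aaba/ababbab meet in 2. 3b->2: ok.
All examples now run through 4 states with every (state, symbol) defined. Accept strings end in {2}, Reject strings end in {0,1,3}; accept={2}.

states=4 start=0 accept={2} delta: 0a->1 0b->1 1a->1 1b->2 2a->2 2b->3 3a->0 3b->2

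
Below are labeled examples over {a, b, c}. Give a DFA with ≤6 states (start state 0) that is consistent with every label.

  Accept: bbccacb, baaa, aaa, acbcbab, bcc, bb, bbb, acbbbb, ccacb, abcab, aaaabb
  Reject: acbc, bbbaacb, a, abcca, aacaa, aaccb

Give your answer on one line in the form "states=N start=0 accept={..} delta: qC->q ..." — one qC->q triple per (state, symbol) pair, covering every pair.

states=4 start=0 accept={0,2} delta: 0a->1 0b->0 0c->0 1a->2 1b->0 1c->2 2a->0 2b->2 2c->3 3a->0 3b->1 3c->3

State merging on the prefix tree: take the shortest (then alphabetical) example prefix whose next move is undefined and point that move at state 0, else 1, else 2, ...; a target is out if some Accept/Reject pair would then sit in one state with the same input left (inseparable). If every existing state is out, open a new one.
a: 0a undefined. 0a->0: no, aaa/a meet in 0. Open state 1: 0a->1.
b: 0b undefined. 0b->0: ok.
c: 0c undefined. 0c->0: ok.
aa: 1a undefined. 1a->0: no, baaa/a meet in 1. 1a->1: no, bbccacb/bbbaacb meet in 1 with "cb" left. Open state 2: 1a->2.
ab: 1b undefined. 1b->0: ok.
ac: 1c undefined. 1c->0: no, bbccacb/acbc meet in 0. 1c->1: no, bbccacb/acbc meet in 0. 1c->2: ok.
aaa: 2a undefined. 2a->0: ok.
aac: 2c undefined. 2c->0: no, baaa/bbbaacb meet in 0. 2c->1: no, bbccacb/aaccb meet in 2 with "b" left. 2c->2: no, bbccacb/bbbaacb meet in 2 with "b" left. Open state 3: 2c->3.
acb: 2b undefined. 2b->0: no, bbccacb/acbc meet in 0. 2b->1: no, bbccacb/a meet in 1. 2b->2: ok.
aaca: 3a undefined. 3a->0: ok.
aacc: 3c undefined. 3c->0: no, baaa/aaccb meet in 0. 3c->1: no, baaa/aaccb meet in 0. 3c->2: no, bbccacb/aaccb meet in 2. 3c->3: ok.
aaccb: 3b undefined. 3b->0: no, baaa/bbbaacb meet in 0. 3b->1: ok.
All examples now run through 4 states with every (state, symbol) defined. Accept strings end in {0,2}, Reject strings end in {1,3}; accept={0,2}.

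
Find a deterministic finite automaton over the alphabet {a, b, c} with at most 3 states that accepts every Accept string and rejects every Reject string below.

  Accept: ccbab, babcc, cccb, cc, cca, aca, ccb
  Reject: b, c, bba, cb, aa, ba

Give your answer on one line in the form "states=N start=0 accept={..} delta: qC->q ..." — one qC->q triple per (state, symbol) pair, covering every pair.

states=3 start=0 accept={2} delta: 0a->0 0b->0 0c->1 1a->2 1b->0 1c->2 2a->2 2b->2 2c->2

Fold the examples into a partial DFA from state 0: repeatedly fix the first undefined (state, symbol) met by the shortest-then-alphabetical prefix, trying targets in increasing order and rejecting any under which an Accept and a Reject string meet in one state with the same remainder; add a state when all current targets are rejected. Accepting states are where Accept strings end.
a: 0a undefined. 0a->0: ok.
b: 0b undefined. 0b->0: ok.
c: 0c undefined. 0c->0: no, ccbab/b meet in 0. Open state 1: 0c->1.
cb: 1b undefined. 1b->0: ok.
cc: 1c undefined. 1c->0: no, ccbab/b meet in 0. 1c->1: no, ccbab/b meet in 0. Open state 2: 1c->2.
aca: 1a undefined. 1a->0: no, aca/b meet in 0. 1a->1: no, aca/c meet in 1. 1a->2: ok.
cca: 2a undefined. 2a->0: no, cca/b meet in 0. 2a->1: no, cca/c meet in 1. 2a->2: ok.
ccb: 2b undefined. 2b->0: no, ccbab/b meet in 0. 2b->1: no, ccbab/c meet in 1. 2b->2: ok.
ccc: 2c undefined. 2c->0: no, cccb/b meet in 0. 2c->1: no, cccb/b meet in 0. 2c->2: ok.
All examples now run through 3 states with every (state, symbol) defined. Accept strings end in {2}, Reject strings end in {0,1}; accept={2}.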